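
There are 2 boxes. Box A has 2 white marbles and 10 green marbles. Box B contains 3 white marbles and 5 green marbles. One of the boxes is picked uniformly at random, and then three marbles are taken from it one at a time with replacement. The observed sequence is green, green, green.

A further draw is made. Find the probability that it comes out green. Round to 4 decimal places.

0.7715

Compute the likelihood of the observed sequence for each case: P(data | box A) = (10/12)(10/12)(10/12) = 0.5787; P(data | box B) = (5/8)(5/8)(5/8) = 0.24414.
Weighting by the prior gives 1/2 · 0.5787 = 0.28935, 1/2 · 0.24414 = 0.12207; these sum to 0.41142.
Normalising, the posterior is P(box A | data) = 0.7033, P(box B | data) = 0.2967.
So P(green next | data) = Σ P(green next | H) P(H | data) = (5/6)(0.7033) + (5/8)(0.2967) = 0.77152.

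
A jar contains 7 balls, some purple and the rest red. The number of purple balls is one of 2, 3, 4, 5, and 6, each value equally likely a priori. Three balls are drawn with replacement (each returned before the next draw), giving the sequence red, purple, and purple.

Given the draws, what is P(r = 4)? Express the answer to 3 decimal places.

Compute the likelihood of the observed sequence for each case: P(data | r = 2) = (5/7)(2/7)(2/7) = 0.058309; P(data | r = 3) = (4/7)(3/7)(3/7) = 0.10496; P(data | r = 4) = (3/7)(4/7)(4/7) = 0.13994; P(data | r = 5) = (2/7)(5/7)(5/7) = 0.14577; P(data | r = 6) = (1/7)(6/7)(6/7) = 0.10496.
Multiplying each by its prior: 1/5 · 0.058309 = 0.011662, 1/5 · 0.10496 = 0.020991, 1/5 · 0.13994 = 0.027988, 1/5 · 0.14577 = 0.029155, 1/5 · 0.10496 = 0.020991; summing to 0.11079.
By Bayes' rule, P(r = 4 | data) = (0.027988) / (0.11079) = 0.25263.

0.253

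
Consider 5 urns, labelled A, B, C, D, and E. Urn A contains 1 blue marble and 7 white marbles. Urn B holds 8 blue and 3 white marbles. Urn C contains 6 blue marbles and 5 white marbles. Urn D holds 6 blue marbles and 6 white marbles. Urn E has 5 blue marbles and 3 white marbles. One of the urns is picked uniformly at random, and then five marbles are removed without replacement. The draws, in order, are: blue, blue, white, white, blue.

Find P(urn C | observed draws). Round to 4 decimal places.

The likelihood of the observed sequence under each hypothesis: P(data | urn A) = (1/8)(0/7) = 0; P(data | urn B) = (8/11)(7/10)(3/9)(2/8)(6/7) = 0.036364; P(data | urn C) = (6/11)(5/10)(5/9)(4/8)(4/7) = 0.04329; P(data | urn D) = (6/12)(5/11)(6/10)(5/9)(4/8) = 0.037879; P(data | urn E) = (5/8)(4/7)(3/6)(2/5)(3/4) = 0.053571.
The prior-weighted likelihoods are 1/5 · 0 = 0, 1/5 · 0.036364 = 0.0072727, 1/5 · 0.04329 = 0.008658, 1/5 · 0.037879 = 0.0075758, 1/5 · 0.053571 = 0.010714; with total 0.034221.
So P(urn C | data) = (0.008658) / (0.034221) = 0.253.

0.2530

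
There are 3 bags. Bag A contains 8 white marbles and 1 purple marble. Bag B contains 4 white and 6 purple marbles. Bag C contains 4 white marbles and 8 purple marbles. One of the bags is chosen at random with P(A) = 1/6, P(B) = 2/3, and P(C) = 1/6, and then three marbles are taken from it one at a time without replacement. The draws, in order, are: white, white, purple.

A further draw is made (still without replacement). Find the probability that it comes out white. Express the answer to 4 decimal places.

The likelihood of the observed sequence under each hypothesis: P(data | bag A) = (8/9)(7/8)(1/7) = 0.11111; P(data | bag B) = (4/10)(3/9)(6/8) = 0.1; P(data | bag C) = (4/12)(3/11)(8/10) = 0.072727.
The prior-weighted likelihoods are 1/6 · 0.11111 = 0.018519, 2/3 · 0.1 = 0.066667, 1/6 · 0.072727 = 0.012121; summing to 0.097306.
Normalising, the posterior is P(bag A | data) = 0.19031, P(bag B | data) = 0.68512, P(bag C | data) = 0.12457.
The predictive probability is P(white next | data) = (1)(0.19031) + (2/7)(0.68512) + (2/9)(0.12457) = 0.41374.

0.4137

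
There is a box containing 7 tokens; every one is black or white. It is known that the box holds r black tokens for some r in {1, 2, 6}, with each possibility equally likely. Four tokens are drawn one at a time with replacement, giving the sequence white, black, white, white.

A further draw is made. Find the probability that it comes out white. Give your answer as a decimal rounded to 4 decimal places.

Under each hypothesis, the probability of the observed sequence is: P(data | r = 1) = (6/7)(1/7)(6/7)(6/7) = 0.089963; P(data | r = 2) = (5/7)(2/7)(5/7)(5/7) = 0.10412; P(data | r = 6) = (1/7)(6/7)(1/7)(1/7) = 0.002499.
Weighting by the prior gives 1/3 · 0.089963 = 0.029988, 1/3 · 0.10412 = 0.034708, 1/3 · 0.002499 = 0.00083299; these sum to 0.065528.
Dividing through by the total gives posterior P(r = 1 | data) = 0.45763, P(r = 2 | data) = 0.52966, P(r = 6 | data) = 0.012712.
Averaging over the posterior, P(white next | data) = (6/7)(0.45763) + (5/7)(0.52966) + (1/7)(0.012712) = 0.7724.

0.7724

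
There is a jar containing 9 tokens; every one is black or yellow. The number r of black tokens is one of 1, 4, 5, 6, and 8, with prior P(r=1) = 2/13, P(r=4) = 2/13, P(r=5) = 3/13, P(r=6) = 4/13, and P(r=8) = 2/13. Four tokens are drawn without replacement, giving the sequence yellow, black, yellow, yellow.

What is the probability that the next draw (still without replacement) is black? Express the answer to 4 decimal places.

0.4348

Under each hypothesis, the probability of the observed sequence is: P(data | r = 1) = (8/9)(1/8)(7/7)(6/6) = 1/9; P(data | r = 4) = (5/9)(4/8)(4/7)(3/6) = 5/63; P(data | r = 5) = (4/9)(5/8)(3/7)(2/6) = 5/126; P(data | r = 6) = (3/9)(6/8)(2/7)(1/6) = 1/84; P(data | r = 8) = (1/9)(8/8)(0/7) = 0.
Weighting by the prior gives 2/13 · 1/9 = 2/117, 2/13 · 5/63 = 10/819, 3/13 · 5/126 = 5/546, 4/13 · 1/84 = 1/273, 2/13 · 0 = 0; these sum to 23/546.
Normalising, the posterior is P(r = 1 | data) = 28/69, P(r = 4 | data) = 20/69, P(r = 5 | data) = 5/23, P(r = 6 | data) = 2/23, P(r = 8 | data) = 0.
The predictive probability is P(black next | data) = (0)(28/69) + (3/5)(20/69) + (4/5)(5/23) + (1)(2/23) = 10/23.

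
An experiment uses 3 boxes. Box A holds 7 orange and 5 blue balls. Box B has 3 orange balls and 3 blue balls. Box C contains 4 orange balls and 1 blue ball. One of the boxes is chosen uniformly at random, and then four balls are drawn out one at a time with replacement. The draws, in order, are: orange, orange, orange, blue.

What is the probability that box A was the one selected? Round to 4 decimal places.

The likelihood of the observed sequence under each hypothesis: P(data | box A) = (7/12)(7/12)(7/12)(5/12) = 0.082706; P(data | box B) = (3/6)(3/6)(3/6)(3/6) = 0.0625; P(data | box C) = (4/5)(4/5)(4/5)(1/5) = 0.1024.
The prior-weighted likelihoods are 1/3 · 0.082706 = 0.027569, 1/3 · 0.0625 = 0.020833, 1/3 · 0.1024 = 0.034133; these sum to 0.082535.
Therefore the posterior P(box A | data) = (0.027569) / (0.082535) = 0.33402.

0.3340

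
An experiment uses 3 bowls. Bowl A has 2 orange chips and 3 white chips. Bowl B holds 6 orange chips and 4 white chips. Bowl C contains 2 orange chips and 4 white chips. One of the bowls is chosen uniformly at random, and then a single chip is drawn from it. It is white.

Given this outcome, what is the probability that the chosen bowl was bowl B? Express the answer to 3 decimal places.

For each hypothesis, P(data | H) works out to: P(data | bowl A) = (3/5) = 3/5; P(data | bowl B) = (4/10) = 2/5; P(data | bowl C) = (4/6) = 2/3.
Multiplying each by its prior: 1/3 · 3/5 = 1/5, 1/3 · 2/5 = 2/15, 1/3 · 2/3 = 2/9; these sum to 5/9.
So P(bowl B | data) = (2/15) / (5/9) = 6/25.

0.240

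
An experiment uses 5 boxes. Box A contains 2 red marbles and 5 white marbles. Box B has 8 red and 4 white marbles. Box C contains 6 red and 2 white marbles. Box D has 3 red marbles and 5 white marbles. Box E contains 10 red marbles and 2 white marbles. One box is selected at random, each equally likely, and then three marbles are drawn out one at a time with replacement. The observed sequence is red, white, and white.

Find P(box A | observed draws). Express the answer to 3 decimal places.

The likelihood of the observed sequence under each hypothesis: P(data | box A) = (2/7)(5/7)(5/7) = 0.14577; P(data | box B) = (8/12)(4/12)(4/12) = 0.074074; P(data | box C) = (6/8)(2/8)(2/8) = 0.046875; P(data | box D) = (3/8)(5/8)(5/8) = 0.14648; P(data | box E) = (10/12)(2/12)(2/12) = 0.023148.
Weighting by the prior gives 1/5 · 0.14577 = 0.029155, 1/5 · 0.074074 = 0.014815, 1/5 · 0.046875 = 0.009375, 1/5 · 0.14648 = 0.029297, 1/5 · 0.023148 = 0.0046296; summing to 0.087271.
Therefore the posterior P(box A | data) = (0.029155) / (0.087271) = 0.33407.

0.334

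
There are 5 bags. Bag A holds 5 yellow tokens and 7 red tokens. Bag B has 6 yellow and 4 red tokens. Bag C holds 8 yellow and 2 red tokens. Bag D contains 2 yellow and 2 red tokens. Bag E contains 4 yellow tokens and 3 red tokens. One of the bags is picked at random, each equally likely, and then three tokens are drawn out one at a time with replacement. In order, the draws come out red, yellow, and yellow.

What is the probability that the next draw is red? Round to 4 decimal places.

0.4148

Compute the likelihood of the observed sequence for each case: P(data | bag A) = (7/12)(5/12)(5/12) = 0.10127; P(data | bag B) = (4/10)(6/10)(6/10) = 0.144; P(data | bag C) = (2/10)(8/10)(8/10) = 0.128; P(data | bag D) = (2/4)(2/4)(2/4) = 0.125; P(data | bag E) = (3/7)(4/7)(4/7) = 0.13994.
The prior-weighted likelihoods are 1/5 · 0.10127 = 0.020255, 1/5 · 0.144 = 0.0288, 1/5 · 0.128 = 0.0256, 1/5 · 0.125 = 0.025, 1/5 · 0.13994 = 0.027988; summing to 0.12764.
The posterior is then P(bag A | data) = 0.15868, P(bag B | data) = 0.22563, P(bag C | data) = 0.20056, P(bag D | data) = 0.19586, P(bag E | data) = 0.21927.
Averaging over the posterior, P(red next | data) = (7/12)(0.15868) + (2/5)(0.22563) + (1/5)(0.20056) + (1/2)(0.19586) + (3/7)(0.21927) = 0.41483.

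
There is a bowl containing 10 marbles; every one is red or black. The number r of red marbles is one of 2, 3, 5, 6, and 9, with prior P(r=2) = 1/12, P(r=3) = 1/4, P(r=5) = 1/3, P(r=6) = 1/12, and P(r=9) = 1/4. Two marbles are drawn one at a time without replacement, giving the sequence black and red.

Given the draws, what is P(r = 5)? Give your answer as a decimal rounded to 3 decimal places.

0.435

The likelihood of the observed sequence under each hypothesis: P(data | r = 2) = (8/10)(2/9) = 8/45; P(data | r = 3) = (7/10)(3/9) = 7/30; P(data | r = 5) = (5/10)(5/9) = 5/18; P(data | r = 6) = (4/10)(6/9) = 4/15; P(data | r = 9) = (1/10)(9/9) = 1/10.
Weighting by the prior gives 1/12 · 8/45 = 2/135, 1/4 · 7/30 = 7/120, 1/3 · 5/18 = 5/54, 1/12 · 4/15 = 1/45, 1/4 · 1/10 = 1/40; these sum to 23/108.
By Bayes' rule, P(r = 5 | data) = (5/54) / (23/108) = 10/23.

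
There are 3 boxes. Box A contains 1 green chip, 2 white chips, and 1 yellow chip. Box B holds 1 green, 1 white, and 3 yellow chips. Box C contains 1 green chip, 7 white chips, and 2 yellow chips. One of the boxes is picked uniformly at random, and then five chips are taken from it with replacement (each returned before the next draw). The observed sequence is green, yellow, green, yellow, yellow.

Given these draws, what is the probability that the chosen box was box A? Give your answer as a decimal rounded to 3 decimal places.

0.101

For each hypothesis, P(data | H) works out to: P(data | box A) = (1/4)(1/4)(1/4)(1/4)(1/4) = 0.00097656; P(data | box B) = (1/5)(3/5)(1/5)(3/5)(3/5) = 0.00864; P(data | box C) = (1/10)(2/10)(1/10)(2/10)(2/10) = 8e-05.
Multiplying each by its prior: 1/3 · 0.00097656 = 0.00032552, 1/3 · 0.00864 = 0.00288, 1/3 · 8e-05 = 2.6667e-05; with total 0.0032322.
Hence P(box A | data) = (0.00032552) / (0.0032322) = 0.10071.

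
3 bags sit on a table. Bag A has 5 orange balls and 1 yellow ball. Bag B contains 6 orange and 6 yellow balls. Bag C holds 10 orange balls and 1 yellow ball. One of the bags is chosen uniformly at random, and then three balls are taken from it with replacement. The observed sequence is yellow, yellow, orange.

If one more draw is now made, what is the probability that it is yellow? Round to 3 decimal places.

0.431

For each hypothesis, P(data | H) works out to: P(data | bag A) = (1/6)(1/6)(5/6) = 0.023148; P(data | bag B) = (6/12)(6/12)(6/12) = 0.125; P(data | bag C) = (1/11)(1/11)(10/11) = 0.0075131.
Multiplying each by its prior: 1/3 · 0.023148 = 0.007716, 1/3 · 0.125 = 0.041667, 1/3 · 0.0075131 = 0.0025044; with total 0.051887.
Dividing through by the total gives posterior P(bag A | data) = 0.14871, P(bag B | data) = 0.80303, P(bag C | data) = 0.048266.
So P(yellow next | data) = Σ P(yellow next | H) P(H | data) = (1/6)(0.14871) + (1/2)(0.80303) + (1/11)(0.048266) = 0.43069.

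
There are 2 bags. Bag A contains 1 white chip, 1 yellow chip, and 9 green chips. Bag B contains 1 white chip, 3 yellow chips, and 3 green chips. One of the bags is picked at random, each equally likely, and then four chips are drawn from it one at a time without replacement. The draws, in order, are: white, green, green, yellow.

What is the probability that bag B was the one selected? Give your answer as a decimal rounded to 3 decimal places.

Compute the likelihood of the observed sequence for each case: P(data | bag A) = (1/11)(9/10)(8/9)(1/8) = 0.0090909; P(data | bag B) = (1/7)(3/6)(2/5)(3/4) = 0.021429.
The prior-weighted likelihoods are 1/2 · 0.0090909 = 0.0045455, 1/2 · 0.021429 = 0.010714; these sum to 0.01526.
Therefore the posterior P(bag B | data) = (0.010714) / (0.01526) = 0.70213.

0.702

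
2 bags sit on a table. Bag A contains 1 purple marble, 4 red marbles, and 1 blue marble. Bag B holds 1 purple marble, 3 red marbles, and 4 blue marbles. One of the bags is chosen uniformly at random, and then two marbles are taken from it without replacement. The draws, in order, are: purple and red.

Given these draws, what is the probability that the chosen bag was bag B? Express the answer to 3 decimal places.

The likelihood of the observed sequence under each hypothesis: P(data | bag A) = (1/6)(4/5) = 0.13333; P(data | bag B) = (1/8)(3/7) = 0.053571.
Weighting by the prior gives 1/2 · 0.13333 = 0.066667, 1/2 · 0.053571 = 0.026786; summing to 0.093452.
So P(bag B | data) = (0.026786) / (0.093452) = 0.28662.

0.287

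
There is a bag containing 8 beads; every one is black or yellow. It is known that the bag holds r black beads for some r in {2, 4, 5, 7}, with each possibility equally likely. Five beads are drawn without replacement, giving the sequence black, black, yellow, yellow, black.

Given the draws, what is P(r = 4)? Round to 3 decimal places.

0.444

For each hypothesis, P(data | H) works out to: P(data | r = 2) = (2/8)(1/7)(6/6)(5/5)(0/4) = 0; P(data | r = 4) = (4/8)(3/7)(4/6)(3/5)(2/4) = 0.042857; P(data | r = 5) = (5/8)(4/7)(3/6)(2/5)(3/4) = 0.053571; P(data | r = 7) = (7/8)(6/7)(1/6)(0/5) = 0.
The prior-weighted likelihoods are 1/4 · 0 = 0, 1/4 · 0.042857 = 0.010714, 1/4 · 0.053571 = 0.013393, 1/4 · 0 = 0; these sum to 0.024107.
So P(r = 4 | data) = (0.010714) / (0.024107) = 0.44444.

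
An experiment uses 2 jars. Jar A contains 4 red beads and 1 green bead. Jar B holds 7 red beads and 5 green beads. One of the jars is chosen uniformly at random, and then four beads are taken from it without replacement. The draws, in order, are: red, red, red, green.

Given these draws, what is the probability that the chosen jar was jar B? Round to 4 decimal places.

0.3065

Compute the likelihood of the observed sequence for each case: P(data | jar A) = (4/5)(3/4)(2/3)(1/2) = 0.2; P(data | jar B) = (7/12)(6/11)(5/10)(5/9) = 0.088384.
Weighting by the prior gives 1/2 · 0.2 = 0.1, 1/2 · 0.088384 = 0.044192; with total 0.14419.
Hence P(jar B | data) = (0.044192) / (0.14419) = 0.30648.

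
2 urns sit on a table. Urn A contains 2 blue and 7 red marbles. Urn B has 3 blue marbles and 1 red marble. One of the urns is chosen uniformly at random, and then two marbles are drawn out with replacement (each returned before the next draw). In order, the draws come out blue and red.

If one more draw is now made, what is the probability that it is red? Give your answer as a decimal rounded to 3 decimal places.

0.503

Under each hypothesis, the probability of the observed sequence is: P(data | urn A) = (2/9)(7/9) = 0.17284; P(data | urn B) = (3/4)(1/4) = 0.1875.
Multiplying each by its prior: 1/2 · 0.17284 = 0.08642, 1/2 · 0.1875 = 0.09375; with total 0.18017.
Dividing through by the total gives posterior P(urn A | data) = 0.47966, P(urn B | data) = 0.52034.
The predictive probability is P(red next | data) = (7/9)(0.47966) + (1/4)(0.52034) = 0.50315.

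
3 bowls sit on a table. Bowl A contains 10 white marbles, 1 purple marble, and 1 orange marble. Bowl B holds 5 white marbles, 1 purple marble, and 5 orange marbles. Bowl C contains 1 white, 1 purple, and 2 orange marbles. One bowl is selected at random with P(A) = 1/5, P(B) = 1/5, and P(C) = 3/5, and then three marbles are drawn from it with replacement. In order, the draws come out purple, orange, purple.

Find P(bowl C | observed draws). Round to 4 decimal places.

Under each hypothesis, the probability of the observed sequence is: P(data | bowl A) = (1/12)(1/12)(1/12) = 0.0005787; P(data | bowl B) = (1/11)(5/11)(1/11) = 0.0037566; P(data | bowl C) = (1/4)(2/4)(1/4) = 0.03125.
Multiplying each by its prior: 1/5 · 0.0005787 = 0.00011574, 1/5 · 0.0037566 = 0.00075131, 3/5 · 0.03125 = 0.01875; summing to 0.019617.
So P(bowl C | data) = (0.01875) / (0.019617) = 0.9558.

0.9558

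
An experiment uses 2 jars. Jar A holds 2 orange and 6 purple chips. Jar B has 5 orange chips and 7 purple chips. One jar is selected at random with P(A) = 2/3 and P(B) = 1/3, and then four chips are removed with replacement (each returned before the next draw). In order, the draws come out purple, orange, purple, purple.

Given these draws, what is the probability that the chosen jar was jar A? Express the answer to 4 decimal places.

Compute the likelihood of the observed sequence for each case: P(data | jar A) = (6/8)(2/8)(6/8)(6/8) = 0.10547; P(data | jar B) = (7/12)(5/12)(7/12)(7/12) = 0.082706.
The prior-weighted likelihoods are 2/3 · 0.10547 = 0.070312, 1/3 · 0.082706 = 0.027569; summing to 0.097881.
So P(jar A | data) = (0.070312) / (0.097881) = 0.71834.

0.7183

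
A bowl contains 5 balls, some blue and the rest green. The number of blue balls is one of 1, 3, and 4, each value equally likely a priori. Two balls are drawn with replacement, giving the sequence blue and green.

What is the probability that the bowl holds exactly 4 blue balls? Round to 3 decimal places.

0.286

Under each hypothesis, the probability of the observed sequence is: P(data | r = 1) = (1/5)(4/5) = 4/25; P(data | r = 3) = (3/5)(2/5) = 6/25; P(data | r = 4) = (4/5)(1/5) = 4/25.
Weighting by the prior gives 1/3 · 4/25 = 4/75, 1/3 · 6/25 = 2/25, 1/3 · 4/25 = 4/75; these sum to 14/75.
Therefore the posterior P(r = 4 | data) = (4/75) / (14/75) = 2/7.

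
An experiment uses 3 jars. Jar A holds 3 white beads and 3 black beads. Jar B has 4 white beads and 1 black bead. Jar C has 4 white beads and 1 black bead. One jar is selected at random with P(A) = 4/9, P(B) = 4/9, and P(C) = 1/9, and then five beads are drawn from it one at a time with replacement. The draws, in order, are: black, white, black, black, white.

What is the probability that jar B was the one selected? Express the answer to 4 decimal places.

The likelihood of the observed sequence under each hypothesis: P(data | jar A) = (3/6)(3/6)(3/6)(3/6)(3/6) = 0.03125; P(data | jar B) = (1/5)(4/5)(1/5)(1/5)(4/5) = 0.00512; P(data | jar C) = (1/5)(4/5)(1/5)(1/5)(4/5) = 0.00512.
The prior-weighted likelihoods are 4/9 · 0.03125 = 0.013889, 4/9 · 0.00512 = 0.0022756, 1/9 · 0.00512 = 0.00056889; these sum to 0.016733.
So P(jar B | data) = (0.0022756) / (0.016733) = 0.13599.

0.1360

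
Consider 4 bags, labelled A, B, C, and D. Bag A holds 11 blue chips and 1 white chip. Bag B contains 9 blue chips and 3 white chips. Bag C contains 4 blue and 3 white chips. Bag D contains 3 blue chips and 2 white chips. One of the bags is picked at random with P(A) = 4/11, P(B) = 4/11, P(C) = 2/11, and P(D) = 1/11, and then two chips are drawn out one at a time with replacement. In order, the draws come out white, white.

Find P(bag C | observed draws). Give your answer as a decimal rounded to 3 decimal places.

The likelihood of the observed sequence under each hypothesis: P(data | bag A) = (1/12)(1/12) = 0.0069444; P(data | bag B) = (3/12)(3/12) = 0.0625; P(data | bag C) = (3/7)(3/7) = 0.18367; P(data | bag D) = (2/5)(2/5) = 0.16.
Weighting by the prior gives 4/11 · 0.0069444 = 0.0025253, 4/11 · 0.0625 = 0.022727, 2/11 · 0.18367 = 0.033395, 1/11 · 0.16 = 0.014545; these sum to 0.073193.
Therefore the posterior P(bag C | data) = (0.033395) / (0.073193) = 0.45626.

0.456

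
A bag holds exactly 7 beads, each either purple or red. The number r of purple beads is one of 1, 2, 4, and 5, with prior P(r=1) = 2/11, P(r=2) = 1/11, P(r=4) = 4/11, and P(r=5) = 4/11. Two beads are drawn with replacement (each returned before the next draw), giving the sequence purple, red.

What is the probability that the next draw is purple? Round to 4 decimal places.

0.5506

Under each hypothesis, the probability of the observed sequence is: P(data | r = 1) = (1/7)(6/7) = 6/49; P(data | r = 2) = (2/7)(5/7) = 10/49; P(data | r = 4) = (4/7)(3/7) = 12/49; P(data | r = 5) = (5/7)(2/7) = 10/49.
The prior-weighted likelihoods are 2/11 · 6/49 = 12/539, 1/11 · 10/49 = 10/539, 4/11 · 12/49 = 48/539, 4/11 · 10/49 = 40/539; summing to 10/49.
The posterior is then P(r = 1 | data) = 6/55, P(r = 2 | data) = 1/11, P(r = 4 | data) = 24/55, P(r = 5 | data) = 4/11.
So P(purple next | data) = Σ P(purple next | H) P(H | data) = (1/7)(6/55) + (2/7)(1/11) + (4/7)(24/55) + (5/7)(4/11) = 212/385.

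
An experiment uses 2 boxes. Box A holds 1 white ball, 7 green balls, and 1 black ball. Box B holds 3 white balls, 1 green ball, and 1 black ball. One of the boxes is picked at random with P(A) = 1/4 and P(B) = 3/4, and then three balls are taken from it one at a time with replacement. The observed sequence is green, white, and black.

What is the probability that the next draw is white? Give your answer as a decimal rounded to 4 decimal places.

0.5425

The likelihood of the observed sequence under each hypothesis: P(data | box A) = (7/9)(1/9)(1/9) = 0.0096022; P(data | box B) = (1/5)(3/5)(1/5) = 0.024.
Multiplying each by its prior: 1/4 · 0.0096022 = 0.0024005, 3/4 · 0.024 = 0.018; these sum to 0.020401.
Normalising, the posterior is P(box A | data) = 0.11767, P(box B | data) = 0.88233.
So P(white next | data) = Σ P(white next | H) P(H | data) = (1/9)(0.11767) + (3/5)(0.88233) = 0.54247.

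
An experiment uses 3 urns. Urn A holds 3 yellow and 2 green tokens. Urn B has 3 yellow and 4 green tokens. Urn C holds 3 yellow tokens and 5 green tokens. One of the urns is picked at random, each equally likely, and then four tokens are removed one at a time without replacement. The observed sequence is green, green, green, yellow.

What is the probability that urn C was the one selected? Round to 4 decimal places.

For each hypothesis, P(data | H) works out to: P(data | urn A) = (2/5)(1/4)(0/3) = 0; P(data | urn B) = (4/7)(3/6)(2/5)(3/4) = 3/35; P(data | urn C) = (5/8)(4/7)(3/6)(3/5) = 3/28.
Weighting by the prior gives 1/3 · 0 = 0, 1/3 · 3/35 = 1/35, 1/3 · 3/28 = 1/28; these sum to 9/140.
So P(urn C | data) = (1/28) / (9/140) = 5/9.

0.5556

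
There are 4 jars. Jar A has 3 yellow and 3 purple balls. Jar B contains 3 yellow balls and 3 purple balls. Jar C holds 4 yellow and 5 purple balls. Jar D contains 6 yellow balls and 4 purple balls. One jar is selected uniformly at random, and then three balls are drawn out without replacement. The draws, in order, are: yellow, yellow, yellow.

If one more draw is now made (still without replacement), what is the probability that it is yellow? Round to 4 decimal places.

0.2525

For each hypothesis, P(data | H) works out to: P(data | jar A) = (3/6)(2/5)(1/4) = 1/20; P(data | jar B) = (3/6)(2/5)(1/4) = 1/20; P(data | jar C) = (4/9)(3/8)(2/7) = 1/21; P(data | jar D) = (6/10)(5/9)(4/8) = 1/6.
Multiplying each by its prior: 1/4 · 1/20 = 1/80, 1/4 · 1/20 = 1/80, 1/4 · 1/21 = 1/84, 1/4 · 1/6 = 1/24; these sum to 11/140.
Normalising, the posterior is P(jar A | data) = 7/44, P(jar B | data) = 7/44, P(jar C | data) = 5/33, P(jar D | data) = 35/66.
The predictive probability is P(yellow next | data) = (0)(7/44) + (0)(7/44) + (1/6)(5/33) + (3/7)(35/66) = 25/99.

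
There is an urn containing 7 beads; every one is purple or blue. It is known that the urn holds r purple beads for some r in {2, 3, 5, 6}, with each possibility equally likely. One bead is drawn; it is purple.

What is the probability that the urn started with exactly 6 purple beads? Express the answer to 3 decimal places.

0.375

For each hypothesis, P(data | H) works out to: P(data | r = 2) = (2/7) = 2/7; P(data | r = 3) = (3/7) = 3/7; P(data | r = 5) = (5/7) = 5/7; P(data | r = 6) = (6/7) = 6/7.
The prior-weighted likelihoods are 1/4 · 2/7 = 1/14, 1/4 · 3/7 = 3/28, 1/4 · 5/7 = 5/28, 1/4 · 6/7 = 3/14; summing to 4/7.
Therefore the posterior P(r = 6 | data) = (3/14) / (4/7) = 3/8.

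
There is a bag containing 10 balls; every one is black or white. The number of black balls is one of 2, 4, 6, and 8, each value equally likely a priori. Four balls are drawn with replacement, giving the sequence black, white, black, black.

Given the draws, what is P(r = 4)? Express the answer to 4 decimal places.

0.1644

The likelihood of the observed sequence under each hypothesis: P(data | r = 2) = (2/10)(8/10)(2/10)(2/10) = 0.0064; P(data | r = 4) = (4/10)(6/10)(4/10)(4/10) = 0.0384; P(data | r = 6) = (6/10)(4/10)(6/10)(6/10) = 0.0864; P(data | r = 8) = (8/10)(2/10)(8/10)(8/10) = 0.1024.
Multiplying each by its prior: 1/4 · 0.0064 = 0.0016, 1/4 · 0.0384 = 0.0096, 1/4 · 0.0864 = 0.0216, 1/4 · 0.1024 = 0.0256; summing to 0.0584.
Therefore the posterior P(r = 4 | data) = (0.0096) / (0.0584) = 0.16438.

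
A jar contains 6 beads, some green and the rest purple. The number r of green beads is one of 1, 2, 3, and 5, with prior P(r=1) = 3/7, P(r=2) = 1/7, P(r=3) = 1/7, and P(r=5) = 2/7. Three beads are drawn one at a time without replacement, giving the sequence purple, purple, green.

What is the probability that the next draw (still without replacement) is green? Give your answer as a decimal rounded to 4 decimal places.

0.1961

For each hypothesis, P(data | H) works out to: P(data | r = 1) = (5/6)(4/5)(1/4) = 1/6; P(data | r = 2) = (4/6)(3/5)(2/4) = 1/5; P(data | r = 3) = (3/6)(2/5)(3/4) = 3/20; P(data | r = 5) = (1/6)(0/5) = 0.
Multiplying each by its prior: 3/7 · 1/6 = 1/14, 1/7 · 1/5 = 1/35, 1/7 · 3/20 = 3/140, 2/7 · 0 = 0; with total 17/140.
Dividing through by the total gives posterior P(r = 1 | data) = 10/17, P(r = 2 | data) = 4/17, P(r = 3 | data) = 3/17, P(r = 5 | data) = 0.
Averaging over the posterior, P(green next | data) = (0)(10/17) + (1/3)(4/17) + (2/3)(3/17) = 10/51.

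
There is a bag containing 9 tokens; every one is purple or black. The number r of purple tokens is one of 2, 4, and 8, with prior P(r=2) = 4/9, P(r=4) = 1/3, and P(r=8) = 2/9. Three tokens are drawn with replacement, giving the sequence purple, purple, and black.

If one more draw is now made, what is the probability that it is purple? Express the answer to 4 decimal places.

The likelihood of the observed sequence under each hypothesis: P(data | r = 2) = (2/9)(2/9)(7/9) = 0.038409; P(data | r = 4) = (4/9)(4/9)(5/9) = 0.10974; P(data | r = 8) = (8/9)(8/9)(1/9) = 0.087791.
The prior-weighted likelihoods are 4/9 · 0.038409 = 0.017071, 1/3 · 0.10974 = 0.03658, 2/9 · 0.087791 = 0.019509; with total 0.07316.
Normalising, the posterior is P(r = 2 | data) = 0.23333, P(r = 4 | data) = 0.5, P(r = 8 | data) = 0.26667.
Averaging over the posterior, P(purple next | data) = (2/9)(0.23333) + (4/9)(0.5) + (8/9)(0.26667) = 0.51111.

0.5111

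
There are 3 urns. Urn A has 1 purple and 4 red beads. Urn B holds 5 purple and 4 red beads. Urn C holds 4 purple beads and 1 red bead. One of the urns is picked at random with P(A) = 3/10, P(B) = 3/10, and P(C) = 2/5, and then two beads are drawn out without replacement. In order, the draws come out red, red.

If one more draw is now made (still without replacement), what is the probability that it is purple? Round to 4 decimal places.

0.4161

The likelihood of the observed sequence under each hypothesis: P(data | urn A) = (4/5)(3/4) = 3/5; P(data | urn B) = (4/9)(3/8) = 1/6; P(data | urn C) = (1/5)(0/4) = 0.
Weighting by the prior gives 3/10 · 3/5 = 9/50, 3/10 · 1/6 = 1/20, 2/5 · 0 = 0; these sum to 23/100.
The posterior is then P(urn A | data) = 18/23, P(urn B | data) = 5/23, P(urn C | data) = 0.
So P(purple next | data) = Σ P(purple next | H) P(H | data) = (1/3)(18/23) + (5/7)(5/23) = 67/161.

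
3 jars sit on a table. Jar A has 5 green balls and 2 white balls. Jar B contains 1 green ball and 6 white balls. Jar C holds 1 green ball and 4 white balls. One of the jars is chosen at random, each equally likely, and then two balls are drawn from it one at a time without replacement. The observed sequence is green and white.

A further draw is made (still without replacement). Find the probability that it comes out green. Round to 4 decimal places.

0.3279

For each hypothesis, P(data | H) works out to: P(data | jar A) = (5/7)(2/6) = 5/21; P(data | jar B) = (1/7)(6/6) = 1/7; P(data | jar C) = (1/5)(4/4) = 1/5.
Weighting by the prior gives 1/3 · 5/21 = 5/63, 1/3 · 1/7 = 1/21, 1/3 · 1/5 = 1/15; these sum to 61/315.
Dividing through by the total gives posterior P(jar A | data) = 25/61, P(jar B | data) = 15/61, P(jar C | data) = 21/61.
So P(green next | data) = Σ P(green next | H) P(H | data) = (4/5)(25/61) + (0)(15/61) + (0)(21/61) = 20/61.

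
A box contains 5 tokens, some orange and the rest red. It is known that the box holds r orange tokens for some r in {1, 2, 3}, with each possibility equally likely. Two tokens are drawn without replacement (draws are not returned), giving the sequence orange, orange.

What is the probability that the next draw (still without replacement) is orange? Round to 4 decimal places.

0.2500

Under each hypothesis, the probability of the observed sequence is: P(data | r = 1) = (1/5)(0/4) = 0; P(data | r = 2) = (2/5)(1/4) = 1/10; P(data | r = 3) = (3/5)(2/4) = 3/10.
Weighting by the prior gives 1/3 · 0 = 0, 1/3 · 1/10 = 1/30, 1/3 · 3/10 = 1/10; summing to 2/15.
The posterior is then P(r = 1 | data) = 0, P(r = 2 | data) = 1/4, P(r = 3 | data) = 3/4.
So P(orange next | data) = Σ P(orange next | H) P(H | data) = (0)(1/4) + (1/3)(3/4) = 1/4.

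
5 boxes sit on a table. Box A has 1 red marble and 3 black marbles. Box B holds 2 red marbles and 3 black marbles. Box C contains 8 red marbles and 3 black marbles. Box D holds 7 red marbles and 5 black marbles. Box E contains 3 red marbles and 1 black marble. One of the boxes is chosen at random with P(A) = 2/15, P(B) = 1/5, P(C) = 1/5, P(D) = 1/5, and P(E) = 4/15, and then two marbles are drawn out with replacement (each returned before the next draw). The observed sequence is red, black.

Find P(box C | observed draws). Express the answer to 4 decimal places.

The likelihood of the observed sequence under each hypothesis: P(data | box A) = (1/4)(3/4) = 0.1875; P(data | box B) = (2/5)(3/5) = 0.24; P(data | box C) = (8/11)(3/11) = 0.19835; P(data | box D) = (7/12)(5/12) = 0.24306; P(data | box E) = (3/4)(1/4) = 0.1875.
The prior-weighted likelihoods are 2/15 · 0.1875 = 0.025, 1/5 · 0.24 = 0.048, 1/5 · 0.19835 = 0.039669, 1/5 · 0.24306 = 0.048611, 4/15 · 0.1875 = 0.05; with total 0.21128.
Hence P(box C | data) = (0.039669) / (0.21128) = 0.18776.

0.1878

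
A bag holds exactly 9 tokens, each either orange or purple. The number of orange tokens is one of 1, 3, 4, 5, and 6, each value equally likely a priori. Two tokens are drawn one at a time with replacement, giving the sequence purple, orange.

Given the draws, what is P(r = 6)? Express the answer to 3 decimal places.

0.214

The likelihood of the observed sequence under each hypothesis: P(data | r = 1) = (8/9)(1/9) = 8/81; P(data | r = 3) = (6/9)(3/9) = 2/9; P(data | r = 4) = (5/9)(4/9) = 20/81; P(data | r = 5) = (4/9)(5/9) = 20/81; P(data | r = 6) = (3/9)(6/9) = 2/9.
Weighting by the prior gives 1/5 · 8/81 = 8/405, 1/5 · 2/9 = 2/45, 1/5 · 20/81 = 4/81, 1/5 · 20/81 = 4/81, 1/5 · 2/9 = 2/45; these sum to 28/135.
Hence P(r = 6 | data) = (2/45) / (28/135) = 3/14.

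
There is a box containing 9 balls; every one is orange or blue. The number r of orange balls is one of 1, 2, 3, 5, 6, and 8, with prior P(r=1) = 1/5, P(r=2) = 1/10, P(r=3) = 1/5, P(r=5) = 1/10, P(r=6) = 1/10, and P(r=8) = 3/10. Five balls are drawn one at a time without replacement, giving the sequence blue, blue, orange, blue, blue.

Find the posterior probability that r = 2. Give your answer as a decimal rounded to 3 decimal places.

For each hypothesis, P(data | H) works out to: P(data | r = 1) = (8/9)(7/8)(1/7)(6/6)(5/5) = 0.11111; P(data | r = 2) = (7/9)(6/8)(2/7)(5/6)(4/5) = 0.11111; P(data | r = 3) = (6/9)(5/8)(3/7)(4/6)(3/5) = 0.071429; P(data | r = 5) = (4/9)(3/8)(5/7)(2/6)(1/5) = 0.0079365; P(data | r = 6) = (3/9)(2/8)(6/7)(1/6)(0/5) = 0; P(data | r = 8) = (1/9)(0/8) = 0.
Weighting by the prior gives 1/5 · 0.11111 = 0.022222, 1/10 · 0.11111 = 0.011111, 1/5 · 0.071429 = 0.014286, 1/10 · 0.0079365 = 0.00079365, 1/10 · 0 = 0, 3/10 · 0 = 0; summing to 0.048413.
By Bayes' rule, P(r = 2 | data) = (0.011111) / (0.048413) = 0.22951.

0.230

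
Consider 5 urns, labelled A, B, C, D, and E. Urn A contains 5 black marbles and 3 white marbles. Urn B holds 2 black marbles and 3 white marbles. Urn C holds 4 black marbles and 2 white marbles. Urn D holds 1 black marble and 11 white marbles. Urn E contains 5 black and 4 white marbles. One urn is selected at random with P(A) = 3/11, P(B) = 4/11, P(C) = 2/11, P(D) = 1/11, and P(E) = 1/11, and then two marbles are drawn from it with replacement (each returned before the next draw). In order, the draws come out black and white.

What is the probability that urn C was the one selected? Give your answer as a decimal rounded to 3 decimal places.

0.183

Under each hypothesis, the probability of the observed sequence is: P(data | urn A) = (5/8)(3/8) = 0.23438; P(data | urn B) = (2/5)(3/5) = 0.24; P(data | urn C) = (4/6)(2/6) = 0.22222; P(data | urn D) = (1/12)(11/12) = 0.076389; P(data | urn E) = (5/9)(4/9) = 0.24691.
Weighting by the prior gives 3/11 · 0.23438 = 0.06392, 4/11 · 0.24 = 0.087273, 2/11 · 0.22222 = 0.040404, 1/11 · 0.076389 = 0.0069444, 1/11 · 0.24691 = 0.022447; with total 0.22099.
Therefore the posterior P(urn C | data) = (0.040404) / (0.22099) = 0.18283.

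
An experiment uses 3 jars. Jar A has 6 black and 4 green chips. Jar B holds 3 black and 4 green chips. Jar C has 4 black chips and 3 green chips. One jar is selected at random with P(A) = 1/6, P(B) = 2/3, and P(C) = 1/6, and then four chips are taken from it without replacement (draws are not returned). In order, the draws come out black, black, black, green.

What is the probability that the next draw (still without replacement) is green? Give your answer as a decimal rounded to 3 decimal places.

The likelihood of the observed sequence under each hypothesis: P(data | jar A) = (6/10)(5/9)(4/8)(4/7) = 2/21; P(data | jar B) = (3/7)(2/6)(1/5)(4/4) = 1/35; P(data | jar C) = (4/7)(3/6)(2/5)(3/4) = 3/35.
Weighting by the prior gives 1/6 · 2/21 = 1/63, 2/3 · 1/35 = 2/105, 1/6 · 3/35 = 1/70; summing to 31/630.
Normalising, the posterior is P(jar A | data) = 10/31, P(jar B | data) = 12/31, P(jar C | data) = 9/31.
Averaging over the posterior, P(green next | data) = (1/2)(10/31) + (1)(12/31) + (2/3)(9/31) = 23/31.

0.742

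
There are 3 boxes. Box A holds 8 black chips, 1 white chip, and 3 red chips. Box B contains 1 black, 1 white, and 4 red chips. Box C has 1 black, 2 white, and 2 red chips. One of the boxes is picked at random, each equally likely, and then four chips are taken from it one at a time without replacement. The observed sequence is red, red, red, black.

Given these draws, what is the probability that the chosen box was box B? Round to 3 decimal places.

For each hypothesis, P(data | H) works out to: P(data | box A) = (3/12)(2/11)(1/10)(8/9) = 0.0040404; P(data | box B) = (4/6)(3/5)(2/4)(1/3) = 0.066667; P(data | box C) = (2/5)(1/4)(0/3) = 0.
The prior-weighted likelihoods are 1/3 · 0.0040404 = 0.0013468, 1/3 · 0.066667 = 0.022222, 1/3 · 0 = 0; summing to 0.023569.
Hence P(box B | data) = (0.022222) / (0.023569) = 0.94286.

0.943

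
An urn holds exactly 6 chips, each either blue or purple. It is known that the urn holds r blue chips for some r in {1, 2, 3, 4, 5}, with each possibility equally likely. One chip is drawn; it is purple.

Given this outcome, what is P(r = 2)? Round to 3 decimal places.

0.267

Compute the likelihood of this draw for each case: P(data | r = 1) = (5/6) = 5/6; P(data | r = 2) = (4/6) = 2/3; P(data | r = 3) = (3/6) = 1/2; P(data | r = 4) = (2/6) = 1/3; P(data | r = 5) = (1/6) = 1/6.
The prior-weighted likelihoods are 1/5 · 5/6 = 1/6, 1/5 · 2/3 = 2/15, 1/5 · 1/2 = 1/10, 1/5 · 1/3 = 1/15, 1/5 · 1/6 = 1/30; with total 1/2.
Hence P(r = 2 | data) = (2/15) / (1/2) = 4/15.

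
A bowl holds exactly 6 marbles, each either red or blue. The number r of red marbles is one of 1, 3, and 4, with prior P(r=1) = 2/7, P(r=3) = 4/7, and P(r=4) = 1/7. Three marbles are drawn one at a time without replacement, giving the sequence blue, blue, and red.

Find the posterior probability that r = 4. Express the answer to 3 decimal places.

Under each hypothesis, the probability of the observed sequence is: P(data | r = 1) = (5/6)(4/5)(1/4) = 1/6; P(data | r = 3) = (3/6)(2/5)(3/4) = 3/20; P(data | r = 4) = (2/6)(1/5)(4/4) = 1/15.
The prior-weighted likelihoods are 2/7 · 1/6 = 1/21, 4/7 · 3/20 = 3/35, 1/7 · 1/15 = 1/105; with total 1/7.
Hence P(r = 4 | data) = (1/105) / (1/7) = 1/15.

0.067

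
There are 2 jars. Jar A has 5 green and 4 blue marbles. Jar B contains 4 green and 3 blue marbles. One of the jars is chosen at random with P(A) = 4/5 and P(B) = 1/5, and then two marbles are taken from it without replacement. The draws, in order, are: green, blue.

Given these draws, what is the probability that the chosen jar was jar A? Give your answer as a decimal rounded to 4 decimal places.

Under each hypothesis, the probability of the observed sequence is: P(data | jar A) = (5/9)(4/8) = 5/18; P(data | jar B) = (4/7)(3/6) = 2/7.
The prior-weighted likelihoods are 4/5 · 5/18 = 2/9, 1/5 · 2/7 = 2/35; with total 88/315.
By Bayes' rule, P(jar A | data) = (2/9) / (88/315) = 35/44.

0.7955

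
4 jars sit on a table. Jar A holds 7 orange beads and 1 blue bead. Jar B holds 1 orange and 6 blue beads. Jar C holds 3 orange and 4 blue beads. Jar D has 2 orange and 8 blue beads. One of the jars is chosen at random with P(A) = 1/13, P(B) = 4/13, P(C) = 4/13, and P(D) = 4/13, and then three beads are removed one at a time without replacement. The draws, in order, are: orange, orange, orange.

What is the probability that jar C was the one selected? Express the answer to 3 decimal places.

The likelihood of the observed sequence under each hypothesis: P(data | jar A) = (7/8)(6/7)(5/6) = 0.625; P(data | jar B) = (1/7)(0/6) = 0; P(data | jar C) = (3/7)(2/6)(1/5) = 0.028571; P(data | jar D) = (2/10)(1/9)(0/8) = 0.
Weighting by the prior gives 1/13 · 0.625 = 0.048077, 4/13 · 0 = 0, 4/13 · 0.028571 = 0.0087912, 4/13 · 0 = 0; these sum to 0.056868.
So P(jar C | data) = (0.0087912) / (0.056868) = 0.15459.

0.155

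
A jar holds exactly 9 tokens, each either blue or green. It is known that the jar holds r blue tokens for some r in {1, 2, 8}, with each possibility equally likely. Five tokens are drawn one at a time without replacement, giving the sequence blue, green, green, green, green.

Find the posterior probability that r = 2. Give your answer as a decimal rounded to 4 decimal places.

Under each hypothesis, the probability of the observed sequence is: P(data | r = 1) = (1/9)(8/8)(7/7)(6/6)(5/5) = 1/9; P(data | r = 2) = (2/9)(7/8)(6/7)(5/6)(4/5) = 1/9; P(data | r = 8) = (8/9)(1/8)(0/7) = 0.
Weighting by the prior gives 1/3 · 1/9 = 1/27, 1/3 · 1/9 = 1/27, 1/3 · 0 = 0; with total 2/27.
Hence P(r = 2 | data) = (1/27) / (2/27) = 1/2.

0.5000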